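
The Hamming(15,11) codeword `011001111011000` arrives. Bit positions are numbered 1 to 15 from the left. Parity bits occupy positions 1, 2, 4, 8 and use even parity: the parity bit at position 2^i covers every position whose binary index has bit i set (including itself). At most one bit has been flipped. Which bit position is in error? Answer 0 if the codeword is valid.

s1: b1⊕b3⊕b5⊕b7⊕b9⊕b11⊕b13⊕b15 = 0⊕1⊕0⊕1⊕1⊕1⊕0⊕0 = 0
s2: b2⊕b3⊕b6⊕b7⊕b10⊕b11⊕b14⊕b15 = 1⊕1⊕1⊕1⊕0⊕1⊕0⊕0 = 1
s4: b4⊕b5⊕b6⊕b7⊕b12⊕b13⊕b14⊕b15 = 0⊕0⊕1⊕1⊕1⊕0⊕0⊕0 = 1
s8: b8⊕b9⊕b10⊕b11⊕b12⊕b13⊕b14⊕b15 = 1⊕1⊕0⊕1⊕1⊕0⊕0⊕0 = 0
Syndrome (s8...s1) = 0110 → position 6.

6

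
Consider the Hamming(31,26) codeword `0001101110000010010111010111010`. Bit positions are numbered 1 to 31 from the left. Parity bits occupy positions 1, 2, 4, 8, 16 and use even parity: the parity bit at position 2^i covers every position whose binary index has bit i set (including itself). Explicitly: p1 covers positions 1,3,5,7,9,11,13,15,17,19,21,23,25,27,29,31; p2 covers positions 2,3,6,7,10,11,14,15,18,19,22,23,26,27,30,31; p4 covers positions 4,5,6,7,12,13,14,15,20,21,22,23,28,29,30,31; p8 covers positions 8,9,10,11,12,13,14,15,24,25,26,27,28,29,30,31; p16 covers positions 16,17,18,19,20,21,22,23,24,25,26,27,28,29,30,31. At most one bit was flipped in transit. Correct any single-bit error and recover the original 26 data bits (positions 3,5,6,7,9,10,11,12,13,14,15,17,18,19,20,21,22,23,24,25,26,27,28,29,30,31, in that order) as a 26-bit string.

01011000001010110010111010

s1: b1⊕b3⊕b5⊕b7⊕b9⊕b11⊕b13⊕b15⊕b17⊕b19⊕b21⊕b23⊕b25⊕b27⊕b29⊕b31 = 0⊕0⊕1⊕1⊕1⊕0⊕0⊕1⊕0⊕0⊕1⊕0⊕0⊕1⊕0⊕0 = 0
s2: b2⊕b3⊕b6⊕b7⊕b10⊕b11⊕b14⊕b15⊕b18⊕b19⊕b22⊕b23⊕b26⊕b27⊕b30⊕b31 = 0⊕0⊕0⊕1⊕0⊕0⊕0⊕1⊕1⊕0⊕1⊕0⊕1⊕1⊕1⊕0 = 1
s4: b4⊕b5⊕b6⊕b7⊕b12⊕b13⊕b14⊕b15⊕b20⊕b21⊕b22⊕b23⊕b28⊕b29⊕b30⊕b31 = 1⊕1⊕0⊕1⊕0⊕0⊕0⊕1⊕1⊕1⊕1⊕0⊕1⊕0⊕1⊕0 = 1
s8: b8⊕b9⊕b10⊕b11⊕b12⊕b13⊕b14⊕b15⊕b24⊕b25⊕b26⊕b27⊕b28⊕b29⊕b30⊕b31 = 1⊕1⊕0⊕0⊕0⊕0⊕0⊕1⊕1⊕0⊕1⊕1⊕1⊕0⊕1⊕0 = 0
s16: b16⊕b17⊕b18⊕b19⊕b20⊕b21⊕b22⊕b23⊕b24⊕b25⊕b26⊕b27⊕b28⊕b29⊕b30⊕b31 = 0⊕0⊕1⊕0⊕1⊕1⊕1⊕0⊕1⊕0⊕1⊕1⊕1⊕0⊕1⊕0 = 1
Syndrome (s16...s1) = 10110 → position 22.
Flip bit 22: corrected codeword = 0001101110000010010110010111010
Data bits at positions 3,5,6,7,9,10,11,12,13,14,15,17,18,19,20,21,22,23,24,25,26,27,28,29,30,31: 01011000001010110010111010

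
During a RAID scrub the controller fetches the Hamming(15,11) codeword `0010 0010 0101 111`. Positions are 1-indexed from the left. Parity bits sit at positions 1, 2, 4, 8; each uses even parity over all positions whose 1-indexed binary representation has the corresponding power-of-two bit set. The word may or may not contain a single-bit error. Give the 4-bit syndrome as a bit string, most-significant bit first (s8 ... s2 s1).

s1: b1⊕b3⊕b5⊕b7⊕b9⊕b11⊕b13⊕b15 = 0⊕1⊕0⊕1⊕0⊕0⊕1⊕1 = 0
s2: b2⊕b3⊕b6⊕b7⊕b10⊕b11⊕b14⊕b15 = 0⊕1⊕0⊕1⊕1⊕0⊕1⊕1 = 1
s4: b4⊕b5⊕b6⊕b7⊕b12⊕b13⊕b14⊕b15 = 0⊕0⊕0⊕1⊕1⊕1⊕1⊕1 = 1
s8: b8⊕b9⊕b10⊕b11⊕b12⊕b13⊕b14⊕b15 = 0⊕0⊕1⊕0⊕1⊕1⊕1⊕1 = 1
Syndrome (s8...s1) = 1110 → position 14.

1110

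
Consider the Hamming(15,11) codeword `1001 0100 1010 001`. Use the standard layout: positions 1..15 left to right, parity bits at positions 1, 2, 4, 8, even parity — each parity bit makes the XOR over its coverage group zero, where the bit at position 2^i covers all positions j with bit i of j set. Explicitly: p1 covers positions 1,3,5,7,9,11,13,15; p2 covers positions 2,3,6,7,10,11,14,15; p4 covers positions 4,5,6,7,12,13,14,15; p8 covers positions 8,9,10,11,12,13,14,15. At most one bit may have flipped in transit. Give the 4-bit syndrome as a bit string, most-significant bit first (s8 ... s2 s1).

1110

s1: b1⊕b3⊕b5⊕b7⊕b9⊕b11⊕b13⊕b15 = 1⊕0⊕0⊕0⊕1⊕1⊕0⊕1 = 0
s2: b2⊕b3⊕b6⊕b7⊕b10⊕b11⊕b14⊕b15 = 0⊕0⊕1⊕0⊕0⊕1⊕0⊕1 = 1
s4: b4⊕b5⊕b6⊕b7⊕b12⊕b13⊕b14⊕b15 = 1⊕0⊕1⊕0⊕0⊕0⊕0⊕1 = 1
s8: b8⊕b9⊕b10⊕b11⊕b12⊕b13⊕b14⊕b15 = 0⊕1⊕0⊕1⊕0⊕0⊕0⊕1 = 1
Syndrome (s8...s1) = 1110 → position 14.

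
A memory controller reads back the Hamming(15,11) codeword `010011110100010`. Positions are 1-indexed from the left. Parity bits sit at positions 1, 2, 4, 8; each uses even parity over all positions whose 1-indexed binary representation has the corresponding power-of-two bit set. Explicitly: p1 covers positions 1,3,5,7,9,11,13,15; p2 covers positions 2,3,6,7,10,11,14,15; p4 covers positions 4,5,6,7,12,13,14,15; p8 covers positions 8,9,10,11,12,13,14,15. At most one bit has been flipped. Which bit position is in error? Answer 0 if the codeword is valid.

10

s1: b1⊕b3⊕b5⊕b7⊕b9⊕b11⊕b13⊕b15 = 0⊕0⊕1⊕1⊕0⊕0⊕0⊕0 = 0
s2: b2⊕b3⊕b6⊕b7⊕b10⊕b11⊕b14⊕b15 = 1⊕0⊕1⊕1⊕1⊕0⊕1⊕0 = 1
s4: b4⊕b5⊕b6⊕b7⊕b12⊕b13⊕b14⊕b15 = 0⊕1⊕1⊕1⊕0⊕0⊕1⊕0 = 0
s8: b8⊕b9⊕b10⊕b11⊕b12⊕b13⊕b14⊕b15 = 1⊕0⊕1⊕0⊕0⊕0⊕1⊕0 = 1
Syndrome (s8...s1) = 1010 → position 10.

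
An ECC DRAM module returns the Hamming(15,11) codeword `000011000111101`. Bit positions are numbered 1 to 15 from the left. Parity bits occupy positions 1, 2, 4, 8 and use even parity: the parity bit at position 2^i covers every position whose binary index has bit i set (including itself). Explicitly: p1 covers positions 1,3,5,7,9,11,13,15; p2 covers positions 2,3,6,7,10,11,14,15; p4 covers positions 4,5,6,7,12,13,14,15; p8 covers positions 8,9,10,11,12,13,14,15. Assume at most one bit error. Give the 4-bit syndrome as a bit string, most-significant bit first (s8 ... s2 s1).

s1: b1⊕b3⊕b5⊕b7⊕b9⊕b11⊕b13⊕b15 = 0⊕0⊕1⊕0⊕0⊕1⊕1⊕1 = 0
s2: b2⊕b3⊕b6⊕b7⊕b10⊕b11⊕b14⊕b15 = 0⊕0⊕1⊕0⊕1⊕1⊕0⊕1 = 0
s4: b4⊕b5⊕b6⊕b7⊕b12⊕b13⊕b14⊕b15 = 0⊕1⊕1⊕0⊕1⊕1⊕0⊕1 = 1
s8: b8⊕b9⊕b10⊕b11⊕b12⊕b13⊕b14⊕b15 = 0⊕0⊕1⊕1⊕1⊕1⊕0⊕1 = 1
Syndrome (s8...s1) = 1100 → position 12.

1100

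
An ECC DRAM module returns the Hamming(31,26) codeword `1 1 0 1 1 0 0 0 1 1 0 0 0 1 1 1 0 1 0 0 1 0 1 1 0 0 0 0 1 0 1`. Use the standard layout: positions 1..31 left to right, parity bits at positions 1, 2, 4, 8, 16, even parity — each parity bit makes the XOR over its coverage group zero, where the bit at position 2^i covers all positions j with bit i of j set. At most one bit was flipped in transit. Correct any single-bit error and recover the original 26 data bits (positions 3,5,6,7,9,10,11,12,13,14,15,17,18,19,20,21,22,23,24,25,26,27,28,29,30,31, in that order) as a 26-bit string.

s1: b1⊕b3⊕b5⊕b7⊕b9⊕b11⊕b13⊕b15⊕b17⊕b19⊕b21⊕b23⊕b25⊕b27⊕b29⊕b31 = 1⊕0⊕1⊕0⊕1⊕0⊕0⊕1⊕0⊕0⊕1⊕1⊕0⊕0⊕1⊕1 = 0
s2: b2⊕b3⊕b6⊕b7⊕b10⊕b11⊕b14⊕b15⊕b18⊕b19⊕b22⊕b23⊕b26⊕b27⊕b30⊕b31 = 1⊕0⊕0⊕0⊕1⊕0⊕1⊕1⊕1⊕0⊕0⊕1⊕0⊕0⊕0⊕1 = 1
s4: b4⊕b5⊕b6⊕b7⊕b12⊕b13⊕b14⊕b15⊕b20⊕b21⊕b22⊕b23⊕b28⊕b29⊕b30⊕b31 = 1⊕1⊕0⊕0⊕0⊕0⊕1⊕1⊕0⊕1⊕0⊕1⊕0⊕1⊕0⊕1 = 0
s8: b8⊕b9⊕b10⊕b11⊕b12⊕b13⊕b14⊕b15⊕b24⊕b25⊕b26⊕b27⊕b28⊕b29⊕b30⊕b31 = 0⊕1⊕1⊕0⊕0⊕0⊕1⊕1⊕1⊕0⊕0⊕0⊕0⊕1⊕0⊕1 = 1
s16: b16⊕b17⊕b18⊕b19⊕b20⊕b21⊕b22⊕b23⊕b24⊕b25⊕b26⊕b27⊕b28⊕b29⊕b30⊕b31 = 1⊕0⊕1⊕0⊕0⊕1⊕0⊕1⊕1⊕0⊕0⊕0⊕0⊕1⊕0⊕1 = 1
Syndrome (s16...s1) = 11010 → position 26.
Flip bit 26: corrected codeword = 1101100011000111010010110100101
Data bits at positions 3,5,6,7,9,10,11,12,13,14,15,17,18,19,20,21,22,23,24,25,26,27,28,29,30,31: 01001100011010010110100101

01001100011010010110100101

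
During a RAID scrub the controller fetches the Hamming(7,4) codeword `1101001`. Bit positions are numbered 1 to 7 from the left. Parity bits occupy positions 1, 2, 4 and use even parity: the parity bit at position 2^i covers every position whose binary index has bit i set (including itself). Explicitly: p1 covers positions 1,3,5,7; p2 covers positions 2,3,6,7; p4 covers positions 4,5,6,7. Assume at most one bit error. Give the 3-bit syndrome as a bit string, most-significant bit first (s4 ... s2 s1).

s1: b1⊕b3⊕b5⊕b7 = 1⊕0⊕0⊕1 = 0
s2: b2⊕b3⊕b6⊕b7 = 1⊕0⊕0⊕1 = 0
s4: b4⊕b5⊕b6⊕b7 = 1⊕0⊕0⊕1 = 0
Syndrome (s4...s1) = 000 → position 0 (no error).

000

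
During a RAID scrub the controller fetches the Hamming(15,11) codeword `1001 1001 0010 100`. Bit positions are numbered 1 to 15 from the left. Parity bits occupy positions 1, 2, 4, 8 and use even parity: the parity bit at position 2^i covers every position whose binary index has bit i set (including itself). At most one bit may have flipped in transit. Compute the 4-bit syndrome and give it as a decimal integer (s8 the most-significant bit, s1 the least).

14

s1: b1⊕b3⊕b5⊕b7⊕b9⊕b11⊕b13⊕b15 = 1⊕0⊕1⊕0⊕0⊕1⊕1⊕0 = 0
s2: b2⊕b3⊕b6⊕b7⊕b10⊕b11⊕b14⊕b15 = 0⊕0⊕0⊕0⊕0⊕1⊕0⊕0 = 1
s4: b4⊕b5⊕b6⊕b7⊕b12⊕b13⊕b14⊕b15 = 1⊕1⊕0⊕0⊕0⊕1⊕0⊕0 = 1
s8: b8⊕b9⊕b10⊕b11⊕b12⊕b13⊕b14⊕b15 = 1⊕0⊕0⊕1⊕0⊕1⊕0⊕0 = 1
Syndrome (s8...s1) = 1110 → position 14.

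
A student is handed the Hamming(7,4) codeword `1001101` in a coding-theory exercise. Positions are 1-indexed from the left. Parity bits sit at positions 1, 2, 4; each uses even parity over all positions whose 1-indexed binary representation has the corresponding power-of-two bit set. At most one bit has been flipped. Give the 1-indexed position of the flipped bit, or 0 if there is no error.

s1: b1⊕b3⊕b5⊕b7 = 1⊕0⊕1⊕1 = 1
s2: b2⊕b3⊕b6⊕b7 = 0⊕0⊕0⊕1 = 1
s4: b4⊕b5⊕b6⊕b7 = 1⊕1⊕0⊕1 = 1
Syndrome (s4...s1) = 111 → position 7.

7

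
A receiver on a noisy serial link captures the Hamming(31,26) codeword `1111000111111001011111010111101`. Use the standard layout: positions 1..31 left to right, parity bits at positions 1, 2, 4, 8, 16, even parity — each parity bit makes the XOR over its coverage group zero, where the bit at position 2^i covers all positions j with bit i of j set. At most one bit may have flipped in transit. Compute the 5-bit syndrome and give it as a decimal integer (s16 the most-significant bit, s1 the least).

4

s1: b1⊕b3⊕b5⊕b7⊕b9⊕b11⊕b13⊕b15⊕b17⊕b19⊕b21⊕b23⊕b25⊕b27⊕b29⊕b31 = 1⊕1⊕0⊕0⊕1⊕1⊕1⊕0⊕0⊕1⊕1⊕0⊕0⊕1⊕1⊕1 = 0
s2: b2⊕b3⊕b6⊕b7⊕b10⊕b11⊕b14⊕b15⊕b18⊕b19⊕b22⊕b23⊕b26⊕b27⊕b30⊕b31 = 1⊕1⊕0⊕0⊕1⊕1⊕0⊕0⊕1⊕1⊕1⊕0⊕1⊕1⊕0⊕1 = 0
s4: b4⊕b5⊕b6⊕b7⊕b12⊕b13⊕b14⊕b15⊕b20⊕b21⊕b22⊕b23⊕b28⊕b29⊕b30⊕b31 = 1⊕0⊕0⊕0⊕1⊕1⊕0⊕0⊕1⊕1⊕1⊕0⊕1⊕1⊕0⊕1 = 1
s8: b8⊕b9⊕b10⊕b11⊕b12⊕b13⊕b14⊕b15⊕b24⊕b25⊕b26⊕b27⊕b28⊕b29⊕b30⊕b31 = 1⊕1⊕1⊕1⊕1⊕1⊕0⊕0⊕1⊕0⊕1⊕1⊕1⊕1⊕0⊕1 = 0
s16: b16⊕b17⊕b18⊕b19⊕b20⊕b21⊕b22⊕b23⊕b24⊕b25⊕b26⊕b27⊕b28⊕b29⊕b30⊕b31 = 1⊕0⊕1⊕1⊕1⊕1⊕1⊕0⊕1⊕0⊕1⊕1⊕1⊕1⊕0⊕1 = 0
Syndrome (s16...s1) = 00100 → position 4.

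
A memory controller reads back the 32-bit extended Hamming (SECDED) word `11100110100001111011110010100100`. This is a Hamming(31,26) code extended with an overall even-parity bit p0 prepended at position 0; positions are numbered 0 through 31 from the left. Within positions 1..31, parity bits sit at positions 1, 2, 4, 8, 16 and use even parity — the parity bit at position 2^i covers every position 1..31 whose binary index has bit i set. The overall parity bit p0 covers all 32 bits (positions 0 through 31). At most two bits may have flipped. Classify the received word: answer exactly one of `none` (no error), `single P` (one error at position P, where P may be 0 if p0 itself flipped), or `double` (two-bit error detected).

s1: b1⊕b3⊕b5⊕b7⊕b9⊕b11⊕b13⊕b15⊕b17⊕b19⊕b21⊕b23⊕b25⊕b27⊕b29⊕b31 = 1⊕0⊕1⊕0⊕0⊕0⊕1⊕1⊕0⊕1⊕1⊕0⊕0⊕0⊕1⊕0 = 1
s2: b2⊕b3⊕b6⊕b7⊕b10⊕b11⊕b14⊕b15⊕b18⊕b19⊕b22⊕b23⊕b26⊕b27⊕b30⊕b31 = 1⊕0⊕1⊕0⊕0⊕0⊕1⊕1⊕1⊕1⊕0⊕0⊕1⊕0⊕0⊕0 = 1
s4: b4⊕b5⊕b6⊕b7⊕b12⊕b13⊕b14⊕b15⊕b20⊕b21⊕b22⊕b23⊕b28⊕b29⊕b30⊕b31 = 0⊕1⊕1⊕0⊕0⊕1⊕1⊕1⊕1⊕1⊕0⊕0⊕0⊕1⊕0⊕0 = 0
s8: b8⊕b9⊕b10⊕b11⊕b12⊕b13⊕b14⊕b15⊕b24⊕b25⊕b26⊕b27⊕b28⊕b29⊕b30⊕b31 = 1⊕0⊕0⊕0⊕0⊕1⊕1⊕1⊕1⊕0⊕1⊕0⊕0⊕1⊕0⊕0 = 1
s16: b16⊕b17⊕b18⊕b19⊕b20⊕b21⊕b22⊕b23⊕b24⊕b25⊕b26⊕b27⊕b28⊕b29⊕b30⊕b31 = 1⊕0⊕1⊕1⊕1⊕1⊕0⊕0⊕1⊕0⊕1⊕0⊕0⊕1⊕0⊕0 = 0
Syndrome (s16...s1) = 01011 → position 11.
Overall parity (XOR of all 32 bits, including p0): 1⊕1⊕1⊕0⊕0⊕1⊕1⊕0⊕1⊕0⊕0⊕0⊕0⊕1⊕1⊕1⊕1⊕0⊕1⊕1⊕1⊕1⊕0⊕0⊕1⊕0⊕1⊕0⊕0⊕1⊕0⊕0 = 1
Overall=1, syndrome position=11 → single-bit error at position 11.

single 11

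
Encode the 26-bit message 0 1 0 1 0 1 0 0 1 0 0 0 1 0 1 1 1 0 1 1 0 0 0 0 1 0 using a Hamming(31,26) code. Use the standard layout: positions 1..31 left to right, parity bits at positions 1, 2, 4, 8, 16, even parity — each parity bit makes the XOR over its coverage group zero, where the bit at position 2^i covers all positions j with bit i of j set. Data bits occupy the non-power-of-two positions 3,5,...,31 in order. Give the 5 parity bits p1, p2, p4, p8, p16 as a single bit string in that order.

11111

Place data bits at non-power-of-two positions: b3=0, b5=1, b6=0, b7=1, b9=0, b10=1, b11=0, b12=0, b13=1, b14=0, b15=0, b17=0, b18=1, b19=0, b20=1, b21=1, b22=1, b23=0, b24=1, b25=1, b26=0, b27=0, b28=0, b29=0, b30=1, b31=0.
p1 = XOR of data positions {3,5,7,9,11,13,15,17,19,21,23,25,27,29,31} = 0⊕1⊕1⊕0⊕0⊕1⊕0⊕0⊕0⊕1⊕0⊕1⊕0⊕0⊕0 = 1
p2 = XOR of data positions {3,6,7,10,11,14,15,18,19,22,23,26,27,30,31} = 0⊕0⊕1⊕1⊕0⊕0⊕0⊕1⊕0⊕1⊕0⊕0⊕0⊕1⊕0 = 1
p4 = XOR of data positions {5,6,7,12,13,14,15,20,21,22,23,28,29,30,31} = 1⊕0⊕1⊕0⊕1⊕0⊕0⊕1⊕1⊕1⊕0⊕0⊕0⊕1⊕0 = 1
p8 = XOR of data positions {9,10,11,12,13,14,15,24,25,26,27,28,29,30,31} = 0⊕1⊕0⊕0⊕1⊕0⊕0⊕1⊕1⊕0⊕0⊕0⊕0⊕1⊕0 = 1
p16 = XOR of data positions {17,18,19,20,21,22,23,24,25,26,27,28,29,30,31} = 0⊕1⊕0⊕1⊕1⊕1⊕0⊕1⊕1⊕0⊕0⊕0⊕0⊕1⊕0 = 1
Parity bits p1,p2,p4,p8,p16 = 11111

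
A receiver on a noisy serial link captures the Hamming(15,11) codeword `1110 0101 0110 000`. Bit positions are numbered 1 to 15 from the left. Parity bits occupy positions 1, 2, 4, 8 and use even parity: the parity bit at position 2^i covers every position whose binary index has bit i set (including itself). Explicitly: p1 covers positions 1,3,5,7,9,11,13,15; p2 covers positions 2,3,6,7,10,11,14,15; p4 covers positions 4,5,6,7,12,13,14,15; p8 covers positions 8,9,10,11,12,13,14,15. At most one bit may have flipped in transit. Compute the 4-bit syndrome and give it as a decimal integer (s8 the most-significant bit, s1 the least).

s1: b1⊕b3⊕b5⊕b7⊕b9⊕b11⊕b13⊕b15 = 1⊕1⊕0⊕0⊕0⊕1⊕0⊕0 = 1
s2: b2⊕b3⊕b6⊕b7⊕b10⊕b11⊕b14⊕b15 = 1⊕1⊕1⊕0⊕1⊕1⊕0⊕0 = 1
s4: b4⊕b5⊕b6⊕b7⊕b12⊕b13⊕b14⊕b15 = 0⊕0⊕1⊕0⊕0⊕0⊕0⊕0 = 1
s8: b8⊕b9⊕b10⊕b11⊕b12⊕b13⊕b14⊕b15 = 1⊕0⊕1⊕1⊕0⊕0⊕0⊕0 = 1
Syndrome (s8...s1) = 1111 → position 15.

15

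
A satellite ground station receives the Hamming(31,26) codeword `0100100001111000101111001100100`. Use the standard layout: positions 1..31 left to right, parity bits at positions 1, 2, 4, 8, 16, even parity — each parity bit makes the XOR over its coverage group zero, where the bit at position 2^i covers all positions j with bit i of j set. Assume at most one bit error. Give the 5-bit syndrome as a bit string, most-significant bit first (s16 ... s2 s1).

s1: b1⊕b3⊕b5⊕b7⊕b9⊕b11⊕b13⊕b15⊕b17⊕b19⊕b21⊕b23⊕b25⊕b27⊕b29⊕b31 = 0⊕0⊕1⊕0⊕0⊕1⊕1⊕0⊕1⊕1⊕1⊕0⊕1⊕0⊕1⊕0 = 0
s2: b2⊕b3⊕b6⊕b7⊕b10⊕b11⊕b14⊕b15⊕b18⊕b19⊕b22⊕b23⊕b26⊕b27⊕b30⊕b31 = 1⊕0⊕0⊕0⊕1⊕1⊕0⊕0⊕0⊕1⊕1⊕0⊕1⊕0⊕0⊕0 = 0
s4: b4⊕b5⊕b6⊕b7⊕b12⊕b13⊕b14⊕b15⊕b20⊕b21⊕b22⊕b23⊕b28⊕b29⊕b30⊕b31 = 0⊕1⊕0⊕0⊕1⊕1⊕0⊕0⊕1⊕1⊕1⊕0⊕0⊕1⊕0⊕0 = 1
s8: b8⊕b9⊕b10⊕b11⊕b12⊕b13⊕b14⊕b15⊕b24⊕b25⊕b26⊕b27⊕b28⊕b29⊕b30⊕b31 = 0⊕0⊕1⊕1⊕1⊕1⊕0⊕0⊕0⊕1⊕1⊕0⊕0⊕1⊕0⊕0 = 1
s16: b16⊕b17⊕b18⊕b19⊕b20⊕b21⊕b22⊕b23⊕b24⊕b25⊕b26⊕b27⊕b28⊕b29⊕b30⊕b31 = 0⊕1⊕0⊕1⊕1⊕1⊕1⊕0⊕0⊕1⊕1⊕0⊕0⊕1⊕0⊕0 = 0
Syndrome (s16...s1) = 01100 → position 12.

01100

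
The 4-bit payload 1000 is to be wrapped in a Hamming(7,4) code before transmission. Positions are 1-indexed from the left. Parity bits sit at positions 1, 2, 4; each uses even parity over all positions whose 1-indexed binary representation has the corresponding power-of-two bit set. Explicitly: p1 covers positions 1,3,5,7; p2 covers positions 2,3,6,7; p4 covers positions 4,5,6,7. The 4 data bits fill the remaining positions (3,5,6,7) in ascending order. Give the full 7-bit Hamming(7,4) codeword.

Place data bits at non-power-of-two positions: b3=1, b5=0, b6=0, b7=0.
p1 = XOR of data positions {3,5,7} = 1⊕0⊕0 = 1
p2 = XOR of data positions {3,6,7} = 1⊕0⊕0 = 1
p4 = XOR of data positions {5,6,7} = 0⊕0⊕0 = 0
Codeword b1..b7 = 1110000

1110000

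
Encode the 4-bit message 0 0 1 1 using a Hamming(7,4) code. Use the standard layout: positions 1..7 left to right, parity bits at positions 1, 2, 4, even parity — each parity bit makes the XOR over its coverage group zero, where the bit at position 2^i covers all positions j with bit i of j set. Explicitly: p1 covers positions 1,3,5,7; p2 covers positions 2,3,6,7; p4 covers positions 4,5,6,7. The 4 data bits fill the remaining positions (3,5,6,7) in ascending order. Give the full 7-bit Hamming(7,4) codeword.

Place data bits at non-power-of-two positions: b3=0, b5=0, b6=1, b7=1.
p1 = XOR of data positions {3,5,7} = 0⊕0⊕1 = 1
p2 = XOR of data positions {3,6,7} = 0⊕1⊕1 = 0
p4 = XOR of data positions {5,6,7} = 0⊕1⊕1 = 0
Codeword b1..b7 = 1000011

1000011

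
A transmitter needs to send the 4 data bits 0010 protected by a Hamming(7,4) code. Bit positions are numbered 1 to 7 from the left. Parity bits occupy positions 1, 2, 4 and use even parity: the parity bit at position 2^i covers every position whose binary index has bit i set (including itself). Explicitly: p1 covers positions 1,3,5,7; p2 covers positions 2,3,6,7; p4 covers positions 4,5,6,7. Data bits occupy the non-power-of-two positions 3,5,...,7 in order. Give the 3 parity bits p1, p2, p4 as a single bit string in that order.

Place data bits at non-power-of-two positions: b3=0, b5=0, b6=1, b7=0.
p1 = XOR of data positions {3,5,7} = 0⊕0⊕0 = 0
p2 = XOR of data positions {3,6,7} = 0⊕1⊕0 = 1
p4 = XOR of data positions {5,6,7} = 0⊕1⊕0 = 1
Parity bits p1,p2,p4 = 011

011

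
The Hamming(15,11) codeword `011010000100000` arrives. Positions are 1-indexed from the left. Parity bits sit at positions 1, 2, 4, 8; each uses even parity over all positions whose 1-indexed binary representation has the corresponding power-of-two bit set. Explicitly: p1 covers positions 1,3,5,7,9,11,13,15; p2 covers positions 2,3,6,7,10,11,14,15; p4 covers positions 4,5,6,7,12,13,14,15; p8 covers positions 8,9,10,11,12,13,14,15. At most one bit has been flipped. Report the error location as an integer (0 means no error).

s1: b1⊕b3⊕b5⊕b7⊕b9⊕b11⊕b13⊕b15 = 0⊕1⊕1⊕0⊕0⊕0⊕0⊕0 = 0
s2: b2⊕b3⊕b6⊕b7⊕b10⊕b11⊕b14⊕b15 = 1⊕1⊕0⊕0⊕1⊕0⊕0⊕0 = 1
s4: b4⊕b5⊕b6⊕b7⊕b12⊕b13⊕b14⊕b15 = 0⊕1⊕0⊕0⊕0⊕0⊕0⊕0 = 1
s8: b8⊕b9⊕b10⊕b11⊕b12⊕b13⊕b14⊕b15 = 0⊕0⊕1⊕0⊕0⊕0⊕0⊕0 = 1
Syndrome (s8...s1) = 1110 → position 14.

14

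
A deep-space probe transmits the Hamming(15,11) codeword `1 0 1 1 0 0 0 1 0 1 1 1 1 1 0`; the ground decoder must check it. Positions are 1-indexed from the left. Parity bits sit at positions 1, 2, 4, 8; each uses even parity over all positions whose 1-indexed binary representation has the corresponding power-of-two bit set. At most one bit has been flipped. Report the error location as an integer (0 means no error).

s1: b1⊕b3⊕b5⊕b7⊕b9⊕b11⊕b13⊕b15 = 1⊕1⊕0⊕0⊕0⊕1⊕1⊕0 = 0
s2: b2⊕b3⊕b6⊕b7⊕b10⊕b11⊕b14⊕b15 = 0⊕1⊕0⊕0⊕1⊕1⊕1⊕0 = 0
s4: b4⊕b5⊕b6⊕b7⊕b12⊕b13⊕b14⊕b15 = 1⊕0⊕0⊕0⊕1⊕1⊕1⊕0 = 0
s8: b8⊕b9⊕b10⊕b11⊕b12⊕b13⊕b14⊕b15 = 1⊕0⊕1⊕1⊕1⊕1⊕1⊕0 = 0
Syndrome (s8...s1) = 0000 → position 0 (no error).

0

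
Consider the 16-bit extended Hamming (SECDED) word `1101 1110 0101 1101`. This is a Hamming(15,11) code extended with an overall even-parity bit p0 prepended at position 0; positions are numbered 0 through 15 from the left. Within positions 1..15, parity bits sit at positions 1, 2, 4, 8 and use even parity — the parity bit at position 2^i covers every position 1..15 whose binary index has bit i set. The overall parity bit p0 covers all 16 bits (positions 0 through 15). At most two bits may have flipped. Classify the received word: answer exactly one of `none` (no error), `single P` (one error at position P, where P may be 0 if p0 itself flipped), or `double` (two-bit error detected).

s1: b1⊕b3⊕b5⊕b7⊕b9⊕b11⊕b13⊕b15 = 1⊕1⊕1⊕0⊕1⊕1⊕1⊕1 = 1
s2: b2⊕b3⊕b6⊕b7⊕b10⊕b11⊕b14⊕b15 = 0⊕1⊕1⊕0⊕0⊕1⊕0⊕1 = 0
s4: b4⊕b5⊕b6⊕b7⊕b12⊕b13⊕b14⊕b15 = 1⊕1⊕1⊕0⊕1⊕1⊕0⊕1 = 0
s8: b8⊕b9⊕b10⊕b11⊕b12⊕b13⊕b14⊕b15 = 0⊕1⊕0⊕1⊕1⊕1⊕0⊕1 = 1
Syndrome (s8...s1) = 1001 → position 9.
Overall parity (XOR of all 16 bits, including p0): 1⊕1⊕0⊕1⊕1⊕1⊕1⊕0⊕0⊕1⊕0⊕1⊕1⊕1⊕0⊕1 = 1
Overall=1, syndrome position=9 → single-bit error at position 9.

single 9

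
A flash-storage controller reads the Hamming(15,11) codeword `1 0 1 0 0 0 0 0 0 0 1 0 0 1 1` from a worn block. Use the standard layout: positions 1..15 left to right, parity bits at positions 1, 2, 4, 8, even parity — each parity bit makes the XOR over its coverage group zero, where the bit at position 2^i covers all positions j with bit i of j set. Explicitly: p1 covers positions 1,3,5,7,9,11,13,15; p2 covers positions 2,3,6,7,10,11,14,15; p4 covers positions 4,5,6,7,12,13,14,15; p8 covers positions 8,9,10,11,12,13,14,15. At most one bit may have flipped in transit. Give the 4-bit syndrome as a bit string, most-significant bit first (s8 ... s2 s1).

s1: b1⊕b3⊕b5⊕b7⊕b9⊕b11⊕b13⊕b15 = 1⊕1⊕0⊕0⊕0⊕1⊕0⊕1 = 0
s2: b2⊕b3⊕b6⊕b7⊕b10⊕b11⊕b14⊕b15 = 0⊕1⊕0⊕0⊕0⊕1⊕1⊕1 = 0
s4: b4⊕b5⊕b6⊕b7⊕b12⊕b13⊕b14⊕b15 = 0⊕0⊕0⊕0⊕0⊕0⊕1⊕1 = 0
s8: b8⊕b9⊕b10⊕b11⊕b12⊕b13⊕b14⊕b15 = 0⊕0⊕0⊕1⊕0⊕0⊕1⊕1 = 1
Syndrome (s8...s1) = 1000 → position 8.

1000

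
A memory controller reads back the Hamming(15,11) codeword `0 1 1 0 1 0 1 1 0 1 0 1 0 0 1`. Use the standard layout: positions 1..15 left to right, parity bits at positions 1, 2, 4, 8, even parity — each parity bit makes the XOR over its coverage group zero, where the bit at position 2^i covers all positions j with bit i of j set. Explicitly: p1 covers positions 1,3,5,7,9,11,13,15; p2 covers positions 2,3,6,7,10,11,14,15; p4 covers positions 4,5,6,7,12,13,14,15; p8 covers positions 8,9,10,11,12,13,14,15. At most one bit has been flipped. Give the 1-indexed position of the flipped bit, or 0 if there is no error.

2

s1: b1⊕b3⊕b5⊕b7⊕b9⊕b11⊕b13⊕b15 = 0⊕1⊕1⊕1⊕0⊕0⊕0⊕1 = 0
s2: b2⊕b3⊕b6⊕b7⊕b10⊕b11⊕b14⊕b15 = 1⊕1⊕0⊕1⊕1⊕0⊕0⊕1 = 1
s4: b4⊕b5⊕b6⊕b7⊕b12⊕b13⊕b14⊕b15 = 0⊕1⊕0⊕1⊕1⊕0⊕0⊕1 = 0
s8: b8⊕b9⊕b10⊕b11⊕b12⊕b13⊕b14⊕b15 = 1⊕0⊕1⊕0⊕1⊕0⊕0⊕1 = 0
Syndrome (s8...s1) = 0010 → position 2.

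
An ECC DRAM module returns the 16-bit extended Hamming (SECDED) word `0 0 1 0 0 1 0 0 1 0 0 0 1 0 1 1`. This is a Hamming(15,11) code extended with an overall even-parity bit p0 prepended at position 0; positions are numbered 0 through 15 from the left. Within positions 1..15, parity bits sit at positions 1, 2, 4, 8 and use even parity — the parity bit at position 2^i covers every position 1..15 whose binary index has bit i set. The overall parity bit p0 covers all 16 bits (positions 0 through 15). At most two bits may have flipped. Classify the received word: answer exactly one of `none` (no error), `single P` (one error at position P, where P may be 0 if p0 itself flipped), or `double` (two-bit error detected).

double

s1: b1⊕b3⊕b5⊕b7⊕b9⊕b11⊕b13⊕b15 = 0⊕0⊕1⊕0⊕0⊕0⊕0⊕1 = 0
s2: b2⊕b3⊕b6⊕b7⊕b10⊕b11⊕b14⊕b15 = 1⊕0⊕0⊕0⊕0⊕0⊕1⊕1 = 1
s4: b4⊕b5⊕b6⊕b7⊕b12⊕b13⊕b14⊕b15 = 0⊕1⊕0⊕0⊕1⊕0⊕1⊕1 = 0
s8: b8⊕b9⊕b10⊕b11⊕b12⊕b13⊕b14⊕b15 = 1⊕0⊕0⊕0⊕1⊕0⊕1⊕1 = 0
Syndrome (s8...s1) = 0010 → position 2.
Overall parity (XOR of all 16 bits, including p0): 0⊕0⊕1⊕0⊕0⊕1⊕0⊕0⊕1⊕0⊕0⊕0⊕1⊕0⊕1⊕1 = 0
Overall=0, syndrome position=2 → double-bit error detected (uncorrectable).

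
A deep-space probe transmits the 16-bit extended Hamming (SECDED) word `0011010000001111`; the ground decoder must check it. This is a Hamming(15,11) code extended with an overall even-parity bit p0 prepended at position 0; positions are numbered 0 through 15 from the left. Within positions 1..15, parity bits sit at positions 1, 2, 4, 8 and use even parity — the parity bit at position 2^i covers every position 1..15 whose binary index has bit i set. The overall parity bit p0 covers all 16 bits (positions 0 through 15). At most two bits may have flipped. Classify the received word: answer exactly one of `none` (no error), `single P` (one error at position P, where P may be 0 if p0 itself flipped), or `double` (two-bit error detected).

single 4

s1: b1⊕b3⊕b5⊕b7⊕b9⊕b11⊕b13⊕b15 = 0⊕1⊕1⊕0⊕0⊕0⊕1⊕1 = 0
s2: b2⊕b3⊕b6⊕b7⊕b10⊕b11⊕b14⊕b15 = 1⊕1⊕0⊕0⊕0⊕0⊕1⊕1 = 0
s4: b4⊕b5⊕b6⊕b7⊕b12⊕b13⊕b14⊕b15 = 0⊕1⊕0⊕0⊕1⊕1⊕1⊕1 = 1
s8: b8⊕b9⊕b10⊕b11⊕b12⊕b13⊕b14⊕b15 = 0⊕0⊕0⊕0⊕1⊕1⊕1⊕1 = 0
Syndrome (s8...s1) = 0100 → position 4.
Overall parity (XOR of all 16 bits, including p0): 0⊕0⊕1⊕1⊕0⊕1⊕0⊕0⊕0⊕0⊕0⊕0⊕1⊕1⊕1⊕1 = 1
Overall=1, syndrome position=4 → single-bit error at position 4.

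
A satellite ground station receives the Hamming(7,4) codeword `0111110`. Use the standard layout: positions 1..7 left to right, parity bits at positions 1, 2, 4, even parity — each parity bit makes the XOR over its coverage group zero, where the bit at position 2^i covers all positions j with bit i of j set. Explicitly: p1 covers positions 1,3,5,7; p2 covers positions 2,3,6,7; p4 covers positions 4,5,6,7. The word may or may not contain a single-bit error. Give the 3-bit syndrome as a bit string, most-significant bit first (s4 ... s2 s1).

110

s1: b1⊕b3⊕b5⊕b7 = 0⊕1⊕1⊕0 = 0
s2: b2⊕b3⊕b6⊕b7 = 1⊕1⊕1⊕0 = 1
s4: b4⊕b5⊕b6⊕b7 = 1⊕1⊕1⊕0 = 1
Syndrome (s4...s1) = 110 → position 6.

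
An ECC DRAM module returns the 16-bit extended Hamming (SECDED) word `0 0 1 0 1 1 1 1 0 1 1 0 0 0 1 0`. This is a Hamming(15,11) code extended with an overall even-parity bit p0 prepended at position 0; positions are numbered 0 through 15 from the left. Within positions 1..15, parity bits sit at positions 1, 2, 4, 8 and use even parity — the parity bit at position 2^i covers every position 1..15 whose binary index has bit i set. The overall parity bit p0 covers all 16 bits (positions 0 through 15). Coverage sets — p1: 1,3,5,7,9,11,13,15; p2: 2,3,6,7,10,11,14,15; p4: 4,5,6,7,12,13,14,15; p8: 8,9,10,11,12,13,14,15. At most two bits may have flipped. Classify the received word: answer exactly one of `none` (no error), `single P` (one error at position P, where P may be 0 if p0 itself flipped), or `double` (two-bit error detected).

double

s1: b1⊕b3⊕b5⊕b7⊕b9⊕b11⊕b13⊕b15 = 0⊕0⊕1⊕1⊕1⊕0⊕0⊕0 = 1
s2: b2⊕b3⊕b6⊕b7⊕b10⊕b11⊕b14⊕b15 = 1⊕0⊕1⊕1⊕1⊕0⊕1⊕0 = 1
s4: b4⊕b5⊕b6⊕b7⊕b12⊕b13⊕b14⊕b15 = 1⊕1⊕1⊕1⊕0⊕0⊕1⊕0 = 1
s8: b8⊕b9⊕b10⊕b11⊕b12⊕b13⊕b14⊕b15 = 0⊕1⊕1⊕0⊕0⊕0⊕1⊕0 = 1
Syndrome (s8...s1) = 1111 → position 15.
Overall parity (XOR of all 16 bits, including p0): 0⊕0⊕1⊕0⊕1⊕1⊕1⊕1⊕0⊕1⊕1⊕0⊕0⊕0⊕1⊕0 = 0
Overall=0, syndrome position=15 → double-bit error detected (uncorrectable).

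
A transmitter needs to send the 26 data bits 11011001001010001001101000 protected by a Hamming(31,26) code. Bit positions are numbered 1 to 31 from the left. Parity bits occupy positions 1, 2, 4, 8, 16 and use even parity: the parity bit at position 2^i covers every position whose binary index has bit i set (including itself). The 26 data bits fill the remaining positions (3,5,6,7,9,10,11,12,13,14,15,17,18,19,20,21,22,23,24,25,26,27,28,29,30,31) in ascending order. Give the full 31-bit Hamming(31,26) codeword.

0010101010010011010001001101000

Place data bits at non-power-of-two positions: b3=1, b5=1, b6=0, b7=1, b9=1, b10=0, b11=0, b12=1, b13=0, b14=0, b15=1, b17=0, b18=1, b19=0, b20=0, b21=0, b22=1, b23=0, b24=0, b25=1, b26=1, b27=0, b28=1, b29=0, b30=0, b31=0.
p1 = XOR of data positions {3,5,7,9,11,13,15,17,19,21,23,25,27,29,31} = 1⊕1⊕1⊕1⊕0⊕0⊕1⊕0⊕0⊕0⊕0⊕1⊕0⊕0⊕0 = 0
p2 = XOR of data positions {3,6,7,10,11,14,15,18,19,22,23,26,27,30,31} = 1⊕0⊕1⊕0⊕0⊕0⊕1⊕1⊕0⊕1⊕0⊕1⊕0⊕0⊕0 = 0
p4 = XOR of data positions {5,6,7,12,13,14,15,20,21,22,23,28,29,30,31} = 1⊕0⊕1⊕1⊕0⊕0⊕1⊕0⊕0⊕1⊕0⊕1⊕0⊕0⊕0 = 0
p8 = XOR of data positions {9,10,11,12,13,14,15,24,25,26,27,28,29,30,31} = 1⊕0⊕0⊕1⊕0⊕0⊕1⊕0⊕1⊕1⊕0⊕1⊕0⊕0⊕0 = 0
p16 = XOR of data positions {17,18,19,20,21,22,23,24,25,26,27,28,29,30,31} = 0⊕1⊕0⊕0⊕0⊕1⊕0⊕0⊕1⊕1⊕0⊕1⊕0⊕0⊕0 = 1
Codeword b1..b31 = 0010101010010011010001001101000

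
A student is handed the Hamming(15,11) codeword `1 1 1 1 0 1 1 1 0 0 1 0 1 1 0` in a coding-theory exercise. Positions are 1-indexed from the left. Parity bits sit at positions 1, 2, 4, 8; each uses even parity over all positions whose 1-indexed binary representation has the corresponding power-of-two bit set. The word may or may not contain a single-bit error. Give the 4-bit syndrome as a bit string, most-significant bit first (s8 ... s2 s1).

s1: b1⊕b3⊕b5⊕b7⊕b9⊕b11⊕b13⊕b15 = 1⊕1⊕0⊕1⊕0⊕1⊕1⊕0 = 1
s2: b2⊕b3⊕b6⊕b7⊕b10⊕b11⊕b14⊕b15 = 1⊕1⊕1⊕1⊕0⊕1⊕1⊕0 = 0
s4: b4⊕b5⊕b6⊕b7⊕b12⊕b13⊕b14⊕b15 = 1⊕0⊕1⊕1⊕0⊕1⊕1⊕0 = 1
s8: b8⊕b9⊕b10⊕b11⊕b12⊕b13⊕b14⊕b15 = 1⊕0⊕0⊕1⊕0⊕1⊕1⊕0 = 0
Syndrome (s8...s1) = 0101 → position 5.

0101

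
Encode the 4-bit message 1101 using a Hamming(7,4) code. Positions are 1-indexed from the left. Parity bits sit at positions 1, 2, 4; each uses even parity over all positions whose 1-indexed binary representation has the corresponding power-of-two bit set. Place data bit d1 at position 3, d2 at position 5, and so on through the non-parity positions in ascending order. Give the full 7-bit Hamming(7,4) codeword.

Place data bits at non-power-of-two positions: b3=1, b5=1, b6=0, b7=1.
p1 = XOR of data positions {3,5,7} = 1⊕1⊕1 = 1
p2 = XOR of data positions {3,6,7} = 1⊕0⊕1 = 0
p4 = XOR of data positions {5,6,7} = 1⊕0⊕1 = 0
Codeword b1..b7 = 1010101

1010101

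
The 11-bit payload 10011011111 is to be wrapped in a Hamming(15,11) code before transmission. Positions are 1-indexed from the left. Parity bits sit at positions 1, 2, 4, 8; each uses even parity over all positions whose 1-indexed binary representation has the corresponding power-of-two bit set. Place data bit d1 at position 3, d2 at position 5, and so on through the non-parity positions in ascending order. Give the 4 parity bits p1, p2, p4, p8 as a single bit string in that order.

Place data bits at non-power-of-two positions: b3=1, b5=0, b6=0, b7=1, b9=1, b10=0, b11=1, b12=1, b13=1, b14=1, b15=1.
p1 = XOR of data positions {3,5,7,9,11,13,15} = 1⊕0⊕1⊕1⊕1⊕1⊕1 = 0
p2 = XOR of data positions {3,6,7,10,11,14,15} = 1⊕0⊕1⊕0⊕1⊕1⊕1 = 1
p4 = XOR of data positions {5,6,7,12,13,14,15} = 0⊕0⊕1⊕1⊕1⊕1⊕1 = 1
p8 = XOR of data positions {9,10,11,12,13,14,15} = 1⊕0⊕1⊕1⊕1⊕1⊕1 = 0
Parity bits p1,p2,p4,p8 = 0110

0110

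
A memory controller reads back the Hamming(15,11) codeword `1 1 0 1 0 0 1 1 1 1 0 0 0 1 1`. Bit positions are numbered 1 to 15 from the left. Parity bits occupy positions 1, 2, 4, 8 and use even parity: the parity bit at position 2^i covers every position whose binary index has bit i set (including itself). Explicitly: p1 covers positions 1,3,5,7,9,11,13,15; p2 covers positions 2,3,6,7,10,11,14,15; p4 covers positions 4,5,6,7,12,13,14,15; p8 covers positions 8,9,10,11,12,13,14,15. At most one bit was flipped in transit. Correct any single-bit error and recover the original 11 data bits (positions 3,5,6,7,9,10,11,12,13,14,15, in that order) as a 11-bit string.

00011000011

s1: b1⊕b3⊕b5⊕b7⊕b9⊕b11⊕b13⊕b15 = 1⊕0⊕0⊕1⊕1⊕0⊕0⊕1 = 0
s2: b2⊕b3⊕b6⊕b7⊕b10⊕b11⊕b14⊕b15 = 1⊕0⊕0⊕1⊕1⊕0⊕1⊕1 = 1
s4: b4⊕b5⊕b6⊕b7⊕b12⊕b13⊕b14⊕b15 = 1⊕0⊕0⊕1⊕0⊕0⊕1⊕1 = 0
s8: b8⊕b9⊕b10⊕b11⊕b12⊕b13⊕b14⊕b15 = 1⊕1⊕1⊕0⊕0⊕0⊕1⊕1 = 1
Syndrome (s8...s1) = 1010 → position 10.
Flip bit 10: corrected codeword = 110100111000011
Data bits at positions 3,5,6,7,9,10,11,12,13,14,15: 00011000011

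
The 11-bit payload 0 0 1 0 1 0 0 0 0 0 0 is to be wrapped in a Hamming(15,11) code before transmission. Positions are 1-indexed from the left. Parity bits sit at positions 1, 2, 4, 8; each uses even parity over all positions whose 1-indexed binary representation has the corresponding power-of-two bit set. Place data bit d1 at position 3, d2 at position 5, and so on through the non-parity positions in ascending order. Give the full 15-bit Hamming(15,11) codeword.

110101011000000

Place data bits at non-power-of-two positions: b3=0, b5=0, b6=1, b7=0, b9=1, b10=0, b11=0, b12=0, b13=0, b14=0, b15=0.
p1 = XOR of data positions {3,5,7,9,11,13,15} = 0⊕0⊕0⊕1⊕0⊕0⊕0 = 1
p2 = XOR of data positions {3,6,7,10,11,14,15} = 0⊕1⊕0⊕0⊕0⊕0⊕0 = 1
p4 = XOR of data positions {5,6,7,12,13,14,15} = 0⊕1⊕0⊕0⊕0⊕0⊕0 = 1
p8 = XOR of data positions {9,10,11,12,13,14,15} = 1⊕0⊕0⊕0⊕0⊕0⊕0 = 1
Codeword b1..b15 = 110101011000000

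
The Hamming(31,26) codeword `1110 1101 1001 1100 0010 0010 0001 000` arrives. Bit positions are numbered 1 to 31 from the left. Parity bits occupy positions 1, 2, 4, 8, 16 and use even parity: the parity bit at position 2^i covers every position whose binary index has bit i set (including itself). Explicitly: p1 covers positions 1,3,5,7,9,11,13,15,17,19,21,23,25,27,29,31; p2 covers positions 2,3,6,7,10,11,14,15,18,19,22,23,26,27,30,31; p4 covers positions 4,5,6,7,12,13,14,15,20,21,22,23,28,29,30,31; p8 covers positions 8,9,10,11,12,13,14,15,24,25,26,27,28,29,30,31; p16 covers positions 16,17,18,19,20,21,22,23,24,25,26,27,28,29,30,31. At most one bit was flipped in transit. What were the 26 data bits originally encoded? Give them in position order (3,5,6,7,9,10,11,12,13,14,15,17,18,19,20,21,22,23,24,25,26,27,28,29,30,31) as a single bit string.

11101001110001010100001000

s1: b1⊕b3⊕b5⊕b7⊕b9⊕b11⊕b13⊕b15⊕b17⊕b19⊕b21⊕b23⊕b25⊕b27⊕b29⊕b31 = 1⊕1⊕1⊕0⊕1⊕0⊕1⊕0⊕0⊕1⊕0⊕1⊕0⊕0⊕0⊕0 = 1
s2: b2⊕b3⊕b6⊕b7⊕b10⊕b11⊕b14⊕b15⊕b18⊕b19⊕b22⊕b23⊕b26⊕b27⊕b30⊕b31 = 1⊕1⊕1⊕0⊕0⊕0⊕1⊕0⊕0⊕1⊕0⊕1⊕0⊕0⊕0⊕0 = 0
s4: b4⊕b5⊕b6⊕b7⊕b12⊕b13⊕b14⊕b15⊕b20⊕b21⊕b22⊕b23⊕b28⊕b29⊕b30⊕b31 = 0⊕1⊕1⊕0⊕1⊕1⊕1⊕0⊕0⊕0⊕0⊕1⊕1⊕0⊕0⊕0 = 1
s8: b8⊕b9⊕b10⊕b11⊕b12⊕b13⊕b14⊕b15⊕b24⊕b25⊕b26⊕b27⊕b28⊕b29⊕b30⊕b31 = 1⊕1⊕0⊕0⊕1⊕1⊕1⊕0⊕0⊕0⊕0⊕0⊕1⊕0⊕0⊕0 = 0
s16: b16⊕b17⊕b18⊕b19⊕b20⊕b21⊕b22⊕b23⊕b24⊕b25⊕b26⊕b27⊕b28⊕b29⊕b30⊕b31 = 0⊕0⊕0⊕1⊕0⊕0⊕0⊕1⊕0⊕0⊕0⊕0⊕1⊕0⊕0⊕0 = 1
Syndrome (s16...s1) = 10101 → position 21.
Flip bit 21: corrected codeword = 1110110110011100001010100001000
Data bits at positions 3,5,6,7,9,10,11,12,13,14,15,17,18,19,20,21,22,23,24,25,26,27,28,29,30,31: 11101001110001010100001000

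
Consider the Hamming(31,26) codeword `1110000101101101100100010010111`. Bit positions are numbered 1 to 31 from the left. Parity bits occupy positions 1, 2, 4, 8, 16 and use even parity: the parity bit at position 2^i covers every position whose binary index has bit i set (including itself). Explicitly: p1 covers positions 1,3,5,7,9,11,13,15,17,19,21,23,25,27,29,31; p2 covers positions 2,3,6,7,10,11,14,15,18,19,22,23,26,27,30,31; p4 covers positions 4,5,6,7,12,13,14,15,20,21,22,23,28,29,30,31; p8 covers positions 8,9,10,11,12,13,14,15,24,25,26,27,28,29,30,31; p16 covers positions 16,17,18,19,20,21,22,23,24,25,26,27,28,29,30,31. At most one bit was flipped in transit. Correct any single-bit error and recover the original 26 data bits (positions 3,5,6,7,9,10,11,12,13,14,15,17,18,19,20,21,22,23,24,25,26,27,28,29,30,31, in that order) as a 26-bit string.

s1: b1⊕b3⊕b5⊕b7⊕b9⊕b11⊕b13⊕b15⊕b17⊕b19⊕b21⊕b23⊕b25⊕b27⊕b29⊕b31 = 1⊕1⊕0⊕0⊕0⊕1⊕1⊕0⊕1⊕0⊕0⊕0⊕0⊕1⊕1⊕1 = 0
s2: b2⊕b3⊕b6⊕b7⊕b10⊕b11⊕b14⊕b15⊕b18⊕b19⊕b22⊕b23⊕b26⊕b27⊕b30⊕b31 = 1⊕1⊕0⊕0⊕1⊕1⊕1⊕0⊕0⊕0⊕0⊕0⊕0⊕1⊕1⊕1 = 0
s4: b4⊕b5⊕b6⊕b7⊕b12⊕b13⊕b14⊕b15⊕b20⊕b21⊕b22⊕b23⊕b28⊕b29⊕b30⊕b31 = 0⊕0⊕0⊕0⊕0⊕1⊕1⊕0⊕1⊕0⊕0⊕0⊕0⊕1⊕1⊕1 = 0
s8: b8⊕b9⊕b10⊕b11⊕b12⊕b13⊕b14⊕b15⊕b24⊕b25⊕b26⊕b27⊕b28⊕b29⊕b30⊕b31 = 1⊕0⊕1⊕1⊕0⊕1⊕1⊕0⊕1⊕0⊕0⊕1⊕0⊕1⊕1⊕1 = 0
s16: b16⊕b17⊕b18⊕b19⊕b20⊕b21⊕b22⊕b23⊕b24⊕b25⊕b26⊕b27⊕b28⊕b29⊕b30⊕b31 = 1⊕1⊕0⊕0⊕1⊕0⊕0⊕0⊕1⊕0⊕0⊕1⊕0⊕1⊕1⊕1 = 0
Syndrome (s16...s1) = 00000 → position 0 (no error).
No correction needed.
Data bits at positions 3,5,6,7,9,10,11,12,13,14,15,17,18,19,20,21,22,23,24,25,26,27,28,29,30,31: 10000110110100100010010111

10000110110100100010010111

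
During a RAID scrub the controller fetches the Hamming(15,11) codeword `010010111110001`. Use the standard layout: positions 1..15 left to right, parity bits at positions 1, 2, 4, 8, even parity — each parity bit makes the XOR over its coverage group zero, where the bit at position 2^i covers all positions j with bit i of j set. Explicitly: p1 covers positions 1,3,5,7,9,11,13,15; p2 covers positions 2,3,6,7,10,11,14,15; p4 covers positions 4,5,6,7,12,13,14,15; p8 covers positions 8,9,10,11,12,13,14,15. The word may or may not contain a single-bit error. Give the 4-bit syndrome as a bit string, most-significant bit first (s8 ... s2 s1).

1111

s1: b1⊕b3⊕b5⊕b7⊕b9⊕b11⊕b13⊕b15 = 0⊕0⊕1⊕1⊕1⊕1⊕0⊕1 = 1
s2: b2⊕b3⊕b6⊕b7⊕b10⊕b11⊕b14⊕b15 = 1⊕0⊕0⊕1⊕1⊕1⊕0⊕1 = 1
s4: b4⊕b5⊕b6⊕b7⊕b12⊕b13⊕b14⊕b15 = 0⊕1⊕0⊕1⊕0⊕0⊕0⊕1 = 1
s8: b8⊕b9⊕b10⊕b11⊕b12⊕b13⊕b14⊕b15 = 1⊕1⊕1⊕1⊕0⊕0⊕0⊕1 = 1
Syndrome (s8...s1) = 1111 → position 15.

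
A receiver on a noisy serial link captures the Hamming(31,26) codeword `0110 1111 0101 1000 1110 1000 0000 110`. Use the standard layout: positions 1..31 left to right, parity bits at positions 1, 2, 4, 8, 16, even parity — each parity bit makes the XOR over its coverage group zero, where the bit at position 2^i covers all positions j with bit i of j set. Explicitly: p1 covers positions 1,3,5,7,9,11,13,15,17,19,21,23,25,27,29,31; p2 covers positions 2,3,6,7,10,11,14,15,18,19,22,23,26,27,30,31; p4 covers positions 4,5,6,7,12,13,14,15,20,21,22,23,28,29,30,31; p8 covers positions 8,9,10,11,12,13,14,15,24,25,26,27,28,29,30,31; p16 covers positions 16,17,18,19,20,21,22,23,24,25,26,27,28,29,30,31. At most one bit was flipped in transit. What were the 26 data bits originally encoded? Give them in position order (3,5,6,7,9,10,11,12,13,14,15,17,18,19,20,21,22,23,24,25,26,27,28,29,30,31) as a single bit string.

s1: b1⊕b3⊕b5⊕b7⊕b9⊕b11⊕b13⊕b15⊕b17⊕b19⊕b21⊕b23⊕b25⊕b27⊕b29⊕b31 = 0⊕1⊕1⊕1⊕0⊕0⊕1⊕0⊕1⊕1⊕1⊕0⊕0⊕0⊕1⊕0 = 0
s2: b2⊕b3⊕b6⊕b7⊕b10⊕b11⊕b14⊕b15⊕b18⊕b19⊕b22⊕b23⊕b26⊕b27⊕b30⊕b31 = 1⊕1⊕1⊕1⊕1⊕0⊕0⊕0⊕1⊕1⊕0⊕0⊕0⊕0⊕1⊕0 = 0
s4: b4⊕b5⊕b6⊕b7⊕b12⊕b13⊕b14⊕b15⊕b20⊕b21⊕b22⊕b23⊕b28⊕b29⊕b30⊕b31 = 0⊕1⊕1⊕1⊕1⊕1⊕0⊕0⊕0⊕1⊕0⊕0⊕0⊕1⊕1⊕0 = 0
s8: b8⊕b9⊕b10⊕b11⊕b12⊕b13⊕b14⊕b15⊕b24⊕b25⊕b26⊕b27⊕b28⊕b29⊕b30⊕b31 = 1⊕0⊕1⊕0⊕1⊕1⊕0⊕0⊕0⊕0⊕0⊕0⊕0⊕1⊕1⊕0 = 0
s16: b16⊕b17⊕b18⊕b19⊕b20⊕b21⊕b22⊕b23⊕b24⊕b25⊕b26⊕b27⊕b28⊕b29⊕b30⊕b31 = 0⊕1⊕1⊕1⊕0⊕1⊕0⊕0⊕0⊕0⊕0⊕0⊕0⊕1⊕1⊕0 = 0
Syndrome (s16...s1) = 00000 → position 0 (no error).
No correction needed.
Data bits at positions 3,5,6,7,9,10,11,12,13,14,15,17,18,19,20,21,22,23,24,25,26,27,28,29,30,31: 11110101100111010000000110

11110101100111010000000110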